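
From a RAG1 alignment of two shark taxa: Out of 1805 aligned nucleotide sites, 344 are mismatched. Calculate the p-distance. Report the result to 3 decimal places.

p = 344/1805 = 0.190581… ≈ 0.191 (to 3 d.p.).

0.191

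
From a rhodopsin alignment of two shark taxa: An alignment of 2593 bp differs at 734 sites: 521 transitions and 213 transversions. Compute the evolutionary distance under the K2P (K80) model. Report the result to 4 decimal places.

0.3757

P = 521/2593 ≈ 0.200926 and Q = 213/2593 ≈ 0.082144.
Under the Kimura two-parameter model, d = −½ ln(1 − 2P − Q) − ¼ ln(1 − 2Q).
1 − 2P − Q = 0.516004, giving −½ ln(0.516004) = 0.330820.
1 − 2Q = 0.835712, giving −¼ ln(0.835712) = 0.044868.
d = 0.330820 + 0.044868 = 0.375688.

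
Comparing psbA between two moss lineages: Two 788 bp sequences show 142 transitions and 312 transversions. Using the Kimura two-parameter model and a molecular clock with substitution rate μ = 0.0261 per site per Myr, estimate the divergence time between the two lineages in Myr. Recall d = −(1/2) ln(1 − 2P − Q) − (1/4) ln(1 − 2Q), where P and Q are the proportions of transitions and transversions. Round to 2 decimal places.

21.04

P = 142/788 ≈ 0.180203 and Q = 312/788 ≈ 0.395939.
Under the Kimura two-parameter model, d = −½ ln(1 − 2P − Q) − ¼ ln(1 − 2Q).
1 − 2P − Q = 0.243655, giving −½ ln(0.243655) = 0.706001.
1 − 2Q = 0.208122, giving −¼ ln(0.208122) = 0.392408.
d = 0.706001 + 0.392408 = 1.098409.
Under a molecular clock d = 2μt, so t = d/(2μ) = 1.098409 / (2 × 0.0261) = 21.04 Myr.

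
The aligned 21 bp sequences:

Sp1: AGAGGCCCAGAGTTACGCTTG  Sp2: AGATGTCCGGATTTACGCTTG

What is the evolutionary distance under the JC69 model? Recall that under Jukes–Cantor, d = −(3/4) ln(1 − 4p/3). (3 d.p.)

The sequences differ at 4 of 21 sites (4, 6, 9, 12), so p = 4/21 ≈ 0.190476.
d = −(3/4) ln(1 − 4p/3) = −0.75 ln(1 − 0.253968) = −0.75 ln(0.746032)
  = −0.75 × (-0.292987) = 0.219740 substitutions/site.

0.220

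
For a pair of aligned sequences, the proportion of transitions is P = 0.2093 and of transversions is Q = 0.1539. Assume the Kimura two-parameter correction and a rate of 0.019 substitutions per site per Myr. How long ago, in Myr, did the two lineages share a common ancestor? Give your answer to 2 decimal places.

13.60

Under the Kimura two-parameter model, d = −½ ln(1 − 2P − Q) − ¼ ln(1 − 2Q).
1 − 2P − Q = 0.4275, giving −½ ln(0.4275) = 0.424900.
1 − 2Q = 0.6922, giving −¼ ln(0.6922) = 0.091970.
d = 0.424900 + 0.091970 = 0.516870.
Under a molecular clock d = 2μt, so t = d/(2μ) = 0.516870 / (2 × 0.019) = 13.60 Myr.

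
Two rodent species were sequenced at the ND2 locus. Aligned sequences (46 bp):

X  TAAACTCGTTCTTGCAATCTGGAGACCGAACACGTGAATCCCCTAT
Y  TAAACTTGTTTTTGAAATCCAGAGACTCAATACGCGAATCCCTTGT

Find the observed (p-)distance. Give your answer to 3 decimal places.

The sequences differ at 11 of 46 positions.
p = 11/46 = 0.239130… ≈ 0.239 (to 3 d.p.).

0.239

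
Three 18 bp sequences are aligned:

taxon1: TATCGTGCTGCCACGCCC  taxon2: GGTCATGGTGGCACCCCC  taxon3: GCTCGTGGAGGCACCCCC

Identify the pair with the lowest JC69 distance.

taxon2 and taxon3

taxon1–taxon2: 6/18 differ, p = 0.333, d = 0.441.
taxon1–taxon3: 6/18 differ, p = 0.333, d = 0.441.
taxon2–taxon3: 3/18 differ, p = 0.167, d = 0.188.
The smallest distance is between taxon2 and taxon3.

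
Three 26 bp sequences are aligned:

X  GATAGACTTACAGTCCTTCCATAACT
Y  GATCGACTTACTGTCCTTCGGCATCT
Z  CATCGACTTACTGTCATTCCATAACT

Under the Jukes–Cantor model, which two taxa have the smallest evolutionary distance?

X and Z

X–Y: 6/26 differ, p = 0.231, d = 0.276.
X–Z: 4/26 differ, p = 0.154, d = 0.172.
Y–Z: 6/26 differ, p = 0.231, d = 0.276.
The smallest distance is between X and Z.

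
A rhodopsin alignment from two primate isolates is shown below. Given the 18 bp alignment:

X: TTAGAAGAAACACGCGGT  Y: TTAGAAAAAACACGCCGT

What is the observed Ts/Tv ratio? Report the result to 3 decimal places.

Transitions are A↔G and C↔T; transversions are all other mismatches.
Transitions: 1. Transversions: 1.
R = 1/1 = 1.000.

1.000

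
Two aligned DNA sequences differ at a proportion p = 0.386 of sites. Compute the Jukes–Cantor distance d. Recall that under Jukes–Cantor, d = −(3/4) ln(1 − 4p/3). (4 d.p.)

d = −(3/4) ln(1 − 4p/3) = −0.75 ln(1 − 0.514667) = −0.75 ln(0.485333)
  = −0.75 × (-0.722920) = 0.542190 substitutions/site.

0.5422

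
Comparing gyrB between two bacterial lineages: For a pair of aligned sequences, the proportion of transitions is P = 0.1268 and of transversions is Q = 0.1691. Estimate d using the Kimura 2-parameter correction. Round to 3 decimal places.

0.378

Under the Kimura two-parameter model, d = −½ ln(1 − 2P − Q) − ¼ ln(1 − 2Q).
1 − 2P − Q = 0.5773, giving −½ ln(0.5773) = 0.274697.
1 − 2Q = 0.6618, giving −¼ ln(0.6618) = 0.103198.
d = 0.274697 + 0.103198 = 0.377895.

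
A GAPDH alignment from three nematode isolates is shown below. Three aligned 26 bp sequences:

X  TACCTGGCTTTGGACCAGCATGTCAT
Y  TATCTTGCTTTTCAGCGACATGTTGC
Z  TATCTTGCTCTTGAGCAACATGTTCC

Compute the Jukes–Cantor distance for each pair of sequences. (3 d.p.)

X–Y: 10/26 sites differ → p ≈ 0.384615, d = −0.75 ln(1 − 0.51282) = 0.539341 ≈ 0.539.
X–Z: 9/26 sites differ → p ≈ 0.346154, d = −0.75 ln(1 − 0.461539) = 0.464280 ≈ 0.464.
Y–Z: 4/26 sites differ → p ≈ 0.153846, d = −0.75 ln(1 − 0.205128) = 0.172181 ≈ 0.172.

d(X,Y) = 0.539, d(X,Z) = 0.464, d(Y,Z) = 0.172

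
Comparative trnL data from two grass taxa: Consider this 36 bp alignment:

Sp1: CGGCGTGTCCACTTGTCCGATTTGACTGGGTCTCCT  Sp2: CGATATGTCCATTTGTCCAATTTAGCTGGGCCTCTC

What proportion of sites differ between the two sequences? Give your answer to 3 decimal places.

The sequences differ at 10 of 36 positions (sites 3, 4, 5, 12, 19, 24, 25, 31, 35, 36).
p = 10/36 = 0.277777… ≈ 0.278 (to 3 d.p.).

0.278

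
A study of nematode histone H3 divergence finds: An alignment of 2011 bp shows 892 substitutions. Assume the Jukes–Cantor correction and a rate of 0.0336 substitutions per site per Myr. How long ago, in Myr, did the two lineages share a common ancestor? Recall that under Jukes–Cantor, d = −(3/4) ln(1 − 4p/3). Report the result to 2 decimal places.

9.99

p = 892/2011 ≈ 0.44356.
d = −(3/4) ln(1 − 4p/3) = −0.75 ln(1 − 0.591413) = −0.75 ln(0.408587)
  = −0.75 × (-0.895050) = 0.671288 substitutions/site.
Under a molecular clock d = 2μt, so t = d/(2μ) = 0.671288 / (2 × 0.0336) = 9.99 Myr.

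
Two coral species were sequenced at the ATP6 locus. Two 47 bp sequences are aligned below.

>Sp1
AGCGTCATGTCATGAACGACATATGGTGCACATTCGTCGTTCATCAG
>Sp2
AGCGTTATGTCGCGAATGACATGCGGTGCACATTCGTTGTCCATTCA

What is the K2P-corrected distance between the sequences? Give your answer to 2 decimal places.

Of 47 sites, 10 differences are transitions and 1 are transversions, so P = 10/47 ≈ 0.212766 and Q = 1/47 ≈ 0.021277.
Under the Kimura two-parameter model, d = −½ ln(1 − 2P − Q) − ¼ ln(1 − 2Q).
1 − 2P − Q = 0.553191, giving −½ ln(0.553191) = 0.296026.
1 − 2Q = 0.957446, giving −¼ ln(0.957446) = 0.010871.
d = 0.296026 + 0.010871 = 0.306897.

0.31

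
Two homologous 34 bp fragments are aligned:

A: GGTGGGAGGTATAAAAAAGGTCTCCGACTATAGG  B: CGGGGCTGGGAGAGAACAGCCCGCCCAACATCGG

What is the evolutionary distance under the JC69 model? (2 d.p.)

0.67

The sequences differ at 15 of 34 sites, so p = 15/34 ≈ 0.441176.
d = −(3/4) ln(1 − 4p/3) = −0.75 ln(1 − 0.588235) = −0.75 ln(0.411765)
  = −0.75 × (-0.887302) = 0.665477 substitutions/site.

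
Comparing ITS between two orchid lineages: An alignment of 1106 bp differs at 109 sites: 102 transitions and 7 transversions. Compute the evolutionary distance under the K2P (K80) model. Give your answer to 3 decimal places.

P = 102/1106 ≈ 0.092224 and Q = 7/1106 ≈ 0.006329.
Under the Kimura two-parameter model, d = −½ ln(1 − 2P − Q) − ¼ ln(1 − 2Q).
1 − 2P − Q = 0.809223, giving −½ ln(0.809223) = 0.105840.
1 − 2Q = 0.987342, giving −¼ ln(0.987342) = 0.003185.
d = 0.105840 + 0.003185 = 0.109025.

0.109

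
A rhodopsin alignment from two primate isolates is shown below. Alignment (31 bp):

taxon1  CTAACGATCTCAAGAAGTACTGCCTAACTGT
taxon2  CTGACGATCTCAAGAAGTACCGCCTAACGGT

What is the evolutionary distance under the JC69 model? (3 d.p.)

The sequences differ at 3 of 31 sites (3, 21, 29), so p = 3/31 ≈ 0.096774.
d = −(3/4) ln(1 − 4p/3) = −0.75 ln(1 − 0.129032) = −0.75 ln(0.870968)
  = −0.75 × (-0.138150) = 0.103613 substitutions/site.

0.104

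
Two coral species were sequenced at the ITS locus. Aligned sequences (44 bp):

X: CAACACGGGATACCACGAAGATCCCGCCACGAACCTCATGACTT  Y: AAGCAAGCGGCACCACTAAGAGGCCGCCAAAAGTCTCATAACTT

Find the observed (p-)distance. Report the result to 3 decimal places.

0.318

The sequences differ at 14 of 44 positions.
p = 14/44 = 0.318181… ≈ 0.318 (to 3 d.p.).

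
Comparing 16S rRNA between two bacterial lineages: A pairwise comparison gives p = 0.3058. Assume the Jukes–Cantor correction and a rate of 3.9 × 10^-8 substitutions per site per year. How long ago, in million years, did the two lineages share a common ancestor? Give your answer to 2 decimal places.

d = −(3/4) ln(1 − 4p/3) = −0.75 ln(1 − 0.407733) = −0.75 ln(0.592267)
  = −0.75 × (-0.523798) = 0.392849 substitutions/site.
Under a molecular clock d = 2μt, so t = d/(2μ) = 0.392849 / (2 × 3.9 × 10^-8) = 5.04 million years.

5.04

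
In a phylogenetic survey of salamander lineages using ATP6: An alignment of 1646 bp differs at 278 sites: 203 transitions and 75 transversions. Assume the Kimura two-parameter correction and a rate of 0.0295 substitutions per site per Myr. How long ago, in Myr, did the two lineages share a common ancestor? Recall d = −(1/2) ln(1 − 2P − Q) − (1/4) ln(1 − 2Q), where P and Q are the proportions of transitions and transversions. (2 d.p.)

P = 203/1646 ≈ 0.123329 and Q = 75/1646 ≈ 0.045565.
Under the Kimura two-parameter model, d = −½ ln(1 − 2P − Q) − ¼ ln(1 − 2Q).
1 − 2P − Q = 0.707777, giving −½ ln(0.707777) = 0.172813.
1 − 2Q = 0.90887, giving −¼ ln(0.90887) = 0.023888.
d = 0.172813 + 0.023888 = 0.196701.
Under a molecular clock d = 2μt, so t = d/(2μ) = 0.196701 / (2 × 0.0295) = 3.33 Myr.

3.33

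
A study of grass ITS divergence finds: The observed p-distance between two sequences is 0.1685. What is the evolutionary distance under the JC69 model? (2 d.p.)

0.19

d = −(3/4) ln(1 − 4p/3) = −0.75 ln(1 − 0.224667) = −0.75 ln(0.775333)
  = −0.75 × (-0.254463) = 0.190847 substitutions/site.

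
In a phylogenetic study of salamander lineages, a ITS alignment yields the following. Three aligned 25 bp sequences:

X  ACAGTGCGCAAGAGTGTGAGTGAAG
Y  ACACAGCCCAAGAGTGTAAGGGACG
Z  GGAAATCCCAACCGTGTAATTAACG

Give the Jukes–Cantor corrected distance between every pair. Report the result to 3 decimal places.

d(X,Y) = 0.289, d(X,Z) = 0.766, d(Y,Z) = 0.490

X–Y: 6/25 sites differ → p = 0.24, d = −0.75 ln(1 − 0.32) = 0.289247 ≈ 0.289.
X–Z: 12/25 sites differ → p = 0.48, d = −0.75 ln(1 − 0.64) = 0.766238 ≈ 0.766.
Y–Z: 9/25 sites differ → p = 0.36, d = −0.75 ln(1 − 0.48) = 0.490445 ≈ 0.490.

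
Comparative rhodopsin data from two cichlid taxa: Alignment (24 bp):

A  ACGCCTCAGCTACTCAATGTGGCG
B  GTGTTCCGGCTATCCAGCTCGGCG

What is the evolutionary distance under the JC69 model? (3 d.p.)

The sequences differ at 12 of 24 sites, so p = 12/24 = 0.5.
d = −(3/4) ln(1 − 4p/3) = −0.75 ln(1 − 0.666667) = −0.75 ln(0.333333)
  = −0.75 × (-1.098613) = 0.823960 substitutions/site.

0.824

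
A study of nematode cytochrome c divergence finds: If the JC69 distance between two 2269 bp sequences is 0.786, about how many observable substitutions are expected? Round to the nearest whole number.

1105

Invert JC69: p = (3/4)(1 − e^(−4d/3)) = 0.75 × (1 − e^(-1.048)) = 0.75 × (1 − 0.350638) = 0.487022.
Expected differing sites = pL ≈ 0.487022 × 2269 = 1105.052918 ≈ 1105.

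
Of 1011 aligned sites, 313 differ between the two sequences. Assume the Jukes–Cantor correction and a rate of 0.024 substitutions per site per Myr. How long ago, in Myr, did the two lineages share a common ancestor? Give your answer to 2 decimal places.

8.32

p = 313/1011 ≈ 0.309594.
d = −(3/4) ln(1 − 4p/3) = −0.75 ln(1 − 0.412792) = −0.75 ln(0.587208)
  = −0.75 × (-0.532376) = 0.399282 substitutions/site.
Under a molecular clock d = 2μt, so t = d/(2μ) = 0.399282 / (2 × 0.024) = 8.32 Myr.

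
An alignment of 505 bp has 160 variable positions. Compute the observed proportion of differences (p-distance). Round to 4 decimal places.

0.3168

p = 160/505 = 0.316831… ≈ 0.3168 (to 4 d.p.).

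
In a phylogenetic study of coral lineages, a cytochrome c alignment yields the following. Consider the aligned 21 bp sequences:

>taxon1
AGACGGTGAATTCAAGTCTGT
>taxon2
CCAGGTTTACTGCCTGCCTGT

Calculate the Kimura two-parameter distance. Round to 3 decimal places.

Of 21 sites, 1 differences are transitions and 9 are transversions, so P = 1/21 ≈ 0.047619 and Q = 9/21 ≈ 0.428571.
Under the Kimura two-parameter model, d = −½ ln(1 − 2P − Q) − ¼ ln(1 − 2Q).
1 − 2P − Q = 0.476191, giving −½ ln(0.476191) = 0.370968.
1 − 2Q = 0.142858, giving −¼ ln(0.142858) = 0.486476.
d = 0.370968 + 0.486476 = 0.857444.

0.857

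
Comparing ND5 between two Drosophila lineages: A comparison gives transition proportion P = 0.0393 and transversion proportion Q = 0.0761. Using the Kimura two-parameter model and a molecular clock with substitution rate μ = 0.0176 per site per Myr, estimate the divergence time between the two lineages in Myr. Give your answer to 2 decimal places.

3.56

Under the Kimura two-parameter model, d = −½ ln(1 − 2P − Q) − ¼ ln(1 − 2Q).
1 − 2P − Q = 0.8453, giving −½ ln(0.8453) = 0.084032.
1 − 2Q = 0.8478, giving −¼ ln(0.8478) = 0.041278.
d = 0.084032 + 0.041278 = 0.125310.
Under a molecular clock d = 2μt, so t = d/(2μ) = 0.125310 / (2 × 0.0176) = 3.56 Myr.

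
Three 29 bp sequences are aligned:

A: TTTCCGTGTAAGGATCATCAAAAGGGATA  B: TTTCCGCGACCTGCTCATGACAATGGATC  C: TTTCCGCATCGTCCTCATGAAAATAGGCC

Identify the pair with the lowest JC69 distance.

B and C

A–B: 10/29 differ, p = 0.345, d = 0.462.
A–C: 13/29 differ, p = 0.448, d = 0.683.
B–C: 8/29 differ, p = 0.276, d = 0.344.
The smallest distance is between B and C.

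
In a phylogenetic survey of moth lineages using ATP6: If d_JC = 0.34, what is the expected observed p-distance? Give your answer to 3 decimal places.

0.273

p = (3/4)(1 − e^(−4d/3)) = 0.75 × (1 − e^(-0.453333)) = 0.75 × (1 − 0.635506) = 0.273371.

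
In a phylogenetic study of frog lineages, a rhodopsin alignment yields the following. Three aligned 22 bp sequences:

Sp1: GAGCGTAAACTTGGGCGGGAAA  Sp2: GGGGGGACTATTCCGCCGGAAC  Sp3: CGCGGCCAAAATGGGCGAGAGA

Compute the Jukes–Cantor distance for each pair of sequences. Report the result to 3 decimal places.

d(Sp1,Sp2) = 0.699, d(Sp1,Sp3) = 0.699, d(Sp2,Sp3) = 1.163

Sp1–Sp2: 10/22 sites differ → p ≈ 0.454545, d = −0.75 ln(1 − 0.60606) = 0.698667 ≈ 0.699.
Sp1–Sp3: 10/22 sites differ → p ≈ 0.454545, d = −0.75 ln(1 − 0.60606) = 0.698667 ≈ 0.699.
Sp2–Sp3: 13/22 sites differ → p ≈ 0.590909, d = −0.75 ln(1 − 0.787879) = 1.162949 ≈ 1.163.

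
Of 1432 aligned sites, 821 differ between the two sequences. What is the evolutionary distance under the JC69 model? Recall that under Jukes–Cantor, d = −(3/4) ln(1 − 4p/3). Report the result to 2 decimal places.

1.08

p = 821/1432 ≈ 0.573324.
d = −(3/4) ln(1 − 4p/3) = −0.75 ln(1 − 0.764432) = −0.75 ln(0.235568)
  = −0.75 × (-1.445756) = 1.084317 substitutions/site.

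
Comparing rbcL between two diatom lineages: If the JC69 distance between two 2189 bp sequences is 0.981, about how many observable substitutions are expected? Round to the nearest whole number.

Invert JC69: p = (3/4)(1 − e^(−4d/3)) = 0.75 × (1 − e^(-1.308)) = 0.75 × (1 − 0.270360) = 0.547230.
Expected differing sites = pL ≈ 0.547230 × 2189 = 1197.88647 ≈ 1198.

1198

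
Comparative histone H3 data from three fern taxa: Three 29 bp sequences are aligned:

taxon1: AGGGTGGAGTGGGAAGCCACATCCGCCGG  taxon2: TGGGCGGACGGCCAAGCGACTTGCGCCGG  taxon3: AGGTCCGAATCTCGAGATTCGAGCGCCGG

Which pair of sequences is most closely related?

taxon1–taxon2: 9/29 differ, p = 0.310, d = 0.401.
taxon1–taxon3: 14/29 differ, p = 0.483, d = 0.774.
taxon2–taxon3: 13/29 differ, p = 0.448, d = 0.683.
The smallest distance is between taxon1 and taxon2.

taxon1 and taxon2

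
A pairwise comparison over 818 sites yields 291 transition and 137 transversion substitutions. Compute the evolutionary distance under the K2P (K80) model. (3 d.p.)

P = 291/818 ≈ 0.355746 and Q = 137/818 ≈ 0.167482.
Under the Kimura two-parameter model, d = −½ ln(1 − 2P − Q) − ¼ ln(1 − 2Q).
1 − 2P − Q = 0.121026, giving −½ ln(0.121026) = 1.055875.
1 − 2Q = 0.665036, giving −¼ ln(0.665036) = 0.101979.
d = 1.055875 + 0.101979 = 1.157854.

1.158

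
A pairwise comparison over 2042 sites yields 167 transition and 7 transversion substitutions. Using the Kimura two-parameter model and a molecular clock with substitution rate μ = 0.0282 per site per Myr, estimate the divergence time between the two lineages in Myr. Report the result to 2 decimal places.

1.65

P = 167/2042 ≈ 0.081783 and Q = 7/2042 ≈ 0.003428.
Under the Kimura two-parameter model, d = −½ ln(1 − 2P − Q) − ¼ ln(1 − 2Q).
1 − 2P − Q = 0.833006, giving −½ ln(0.833006) = 0.091357.
1 − 2Q = 0.993144, giving −¼ ln(0.993144) = 0.001720.
d = 0.091357 + 0.001720 = 0.093077.
Under a molecular clock d = 2μt, so t = d/(2μ) = 0.093077 / (2 × 0.0282) = 1.65 Myr.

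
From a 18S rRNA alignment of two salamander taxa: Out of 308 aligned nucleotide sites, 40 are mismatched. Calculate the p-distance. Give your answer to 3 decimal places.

p = 40/308 = 0.129870… ≈ 0.130 (to 3 d.p.).

0.130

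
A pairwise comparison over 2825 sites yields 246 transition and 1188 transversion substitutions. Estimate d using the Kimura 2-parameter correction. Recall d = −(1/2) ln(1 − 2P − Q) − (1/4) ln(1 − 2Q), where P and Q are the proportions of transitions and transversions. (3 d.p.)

0.911

P = 246/2825 ≈ 0.08708 and Q = 1188/2825 ≈ 0.420531.
Under the Kimura two-parameter model, d = −½ ln(1 − 2P − Q) − ¼ ln(1 − 2Q).
1 − 2P − Q = 0.405309, giving −½ ln(0.405309) = 0.451553.
1 − 2Q = 0.158938, giving −¼ ln(0.158938) = 0.459810.
d = 0.451553 + 0.459810 = 0.911363.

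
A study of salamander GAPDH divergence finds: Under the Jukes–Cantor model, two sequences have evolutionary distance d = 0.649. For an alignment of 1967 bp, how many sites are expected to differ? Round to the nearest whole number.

854

Invert JC69: p = (3/4)(1 − e^(−4d/3)) = 0.75 × (1 − e^(-0.865333)) = 0.75 × (1 − 0.420911) = 0.434317.
Expected differing sites = pL ≈ 0.434317 × 1967 = 854.301539 ≈ 854.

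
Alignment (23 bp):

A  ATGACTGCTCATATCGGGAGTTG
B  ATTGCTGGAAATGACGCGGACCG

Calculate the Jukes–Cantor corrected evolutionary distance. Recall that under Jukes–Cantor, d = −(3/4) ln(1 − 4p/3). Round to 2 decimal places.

The sequences differ at 12 of 23 sites, so p = 12/23 ≈ 0.521739.
d = −(3/4) ln(1 − 4p/3) = −0.75 ln(1 − 0.695652) = −0.75 ln(0.304348)
  = −0.75 × (-1.189583) = 0.892187 substitutions/site.

0.89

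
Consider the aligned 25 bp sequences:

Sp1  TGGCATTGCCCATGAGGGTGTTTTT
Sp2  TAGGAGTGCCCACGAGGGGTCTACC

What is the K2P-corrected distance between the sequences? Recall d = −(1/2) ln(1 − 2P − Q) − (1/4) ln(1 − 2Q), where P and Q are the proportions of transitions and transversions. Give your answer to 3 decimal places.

Of 25 sites, 5 differences are transitions and 5 are transversions, so P = 5/25 = 0.2 and Q = 5/25 = 0.2.
Under the Kimura two-parameter model, d = −½ ln(1 − 2P − Q) − ¼ ln(1 − 2Q).
1 − 2P − Q = 0.4, giving −½ ln(0.4) = 0.458145.
1 − 2Q = 0.6, giving −¼ ln(0.6) = 0.127706.
d = 0.458145 + 0.127706 = 0.585851.

0.586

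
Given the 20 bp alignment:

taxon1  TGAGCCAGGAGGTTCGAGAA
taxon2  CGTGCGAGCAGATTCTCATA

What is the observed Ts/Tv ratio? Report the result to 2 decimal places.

Transitions are A↔G and C↔T; transversions are all other mismatches.
Transitions: 3. Transversions: 6.
R = 3/6 = 0.50.

0.50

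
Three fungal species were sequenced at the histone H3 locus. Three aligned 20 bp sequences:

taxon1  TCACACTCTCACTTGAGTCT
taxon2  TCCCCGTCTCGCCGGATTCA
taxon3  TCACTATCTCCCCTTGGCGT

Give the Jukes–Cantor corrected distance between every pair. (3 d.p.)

d(taxon1,taxon2) = 0.572, d(taxon1,taxon3) = 0.572, d(taxon2,taxon3) = 0.991

taxon1–taxon2: 8/20 sites differ → p = 0.4, d = −0.75 ln(1 − 0.533333) = 0.571605 ≈ 0.572.
taxon1–taxon3: 8/20 sites differ → p = 0.4, d = −0.75 ln(1 − 0.533333) = 0.571605 ≈ 0.572.
taxon2–taxon3: 11/20 sites differ → p = 0.55, d = −0.75 ln(1 − 0.733333) = 0.991316 ≈ 0.991.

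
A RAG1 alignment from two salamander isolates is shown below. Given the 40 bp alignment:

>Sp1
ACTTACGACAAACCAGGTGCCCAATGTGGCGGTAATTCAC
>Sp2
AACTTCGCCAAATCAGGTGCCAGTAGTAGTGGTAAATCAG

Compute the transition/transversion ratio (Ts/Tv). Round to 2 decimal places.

Transitions are A↔G and C↔T; transversions are all other mismatches.
Transitions: 5. Transversions: 8.
R = 5/8 = 0.625 ≈ 0.63 (to 2 d.p.).

0.63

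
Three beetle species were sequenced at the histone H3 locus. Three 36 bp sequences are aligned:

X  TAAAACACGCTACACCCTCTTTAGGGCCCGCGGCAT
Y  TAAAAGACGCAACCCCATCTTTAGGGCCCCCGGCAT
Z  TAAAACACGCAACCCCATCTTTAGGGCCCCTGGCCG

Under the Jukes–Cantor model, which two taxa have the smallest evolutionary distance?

Y and Z

X–Y: 5/36 differ, p = 0.139, d = 0.154.
X–Z: 7/36 differ, p = 0.194, d = 0.225.
Y–Z: 4/36 differ, p = 0.111, d = 0.120.
The smallest distance is between Y and Z.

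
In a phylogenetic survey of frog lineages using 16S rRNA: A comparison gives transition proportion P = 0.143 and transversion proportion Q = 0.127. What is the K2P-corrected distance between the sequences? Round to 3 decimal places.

Under the Kimura two-parameter model, d = −½ ln(1 − 2P − Q) − ¼ ln(1 − 2Q).
1 − 2P − Q = 0.587, giving −½ ln(0.587) = 0.266365.
1 − 2Q = 0.746, giving −¼ ln(0.746) = 0.073257.
d = 0.266365 + 0.073257 = 0.339622.

0.340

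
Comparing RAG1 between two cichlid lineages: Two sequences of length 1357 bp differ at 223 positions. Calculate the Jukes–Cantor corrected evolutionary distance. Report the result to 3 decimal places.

p = 223/1357 ≈ 0.164333.
d = −(3/4) ln(1 − 4p/3) = −0.75 ln(1 − 0.219111) = −0.75 ln(0.780889)
  = −0.75 × (-0.247322) = 0.185492 substitutions/site.

0.185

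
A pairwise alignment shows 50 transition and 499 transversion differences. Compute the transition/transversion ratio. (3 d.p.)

0.100

R = 50/499 = 0.100200… ≈ 0.100 (to 3 d.p.).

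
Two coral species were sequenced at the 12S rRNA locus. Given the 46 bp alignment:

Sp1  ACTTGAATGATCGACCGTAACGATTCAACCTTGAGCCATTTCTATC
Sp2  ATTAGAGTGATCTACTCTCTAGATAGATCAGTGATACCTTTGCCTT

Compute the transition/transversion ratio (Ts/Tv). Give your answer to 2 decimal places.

0.31

Transitions are A↔G and C↔T; transversions are all other mismatches.
Transitions: 5. Transversions: 16.
R = 5/16 = 0.3125 ≈ 0.31 (to 2 d.p.).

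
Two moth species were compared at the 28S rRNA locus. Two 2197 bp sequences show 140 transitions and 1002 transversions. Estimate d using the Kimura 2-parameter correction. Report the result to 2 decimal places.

1.05

P = 140/2197 ≈ 0.063723 and Q = 1002/2197 ≈ 0.456076.
Under the Kimura two-parameter model, d = −½ ln(1 − 2P − Q) − ¼ ln(1 − 2Q).
1 − 2P − Q = 0.416478, giving −½ ln(0.416478) = 0.437961.
1 − 2Q = 0.087848, giving −¼ ln(0.087848) = 0.608037.
d = 0.437961 + 0.608037 = 1.045998.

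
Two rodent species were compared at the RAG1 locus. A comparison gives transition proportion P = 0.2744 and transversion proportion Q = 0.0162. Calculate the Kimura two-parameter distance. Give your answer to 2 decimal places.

0.42

Under the Kimura two-parameter model, d = −½ ln(1 − 2P − Q) − ¼ ln(1 − 2Q).
1 − 2P − Q = 0.435, giving −½ ln(0.435) = 0.416205.
1 − 2Q = 0.9676, giving −¼ ln(0.9676) = 0.008234.
d = 0.416205 + 0.008234 = 0.424439.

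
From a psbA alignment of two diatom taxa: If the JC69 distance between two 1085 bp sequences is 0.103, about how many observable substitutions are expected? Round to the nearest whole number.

104

Invert JC69: p = (3/4)(1 − e^(−4d/3)) = 0.75 × (1 − e^(-0.137333)) = 0.75 × (1 − 0.871680) = 0.096240.
Expected differing sites = pL ≈ 0.096240 × 1085 = 104.4204 ≈ 104.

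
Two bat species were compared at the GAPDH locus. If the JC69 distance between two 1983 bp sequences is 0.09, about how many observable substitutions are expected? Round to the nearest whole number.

Invert JC69: p = (3/4)(1 − e^(−4d/3)) = 0.75 × (1 − e^(-0.12)) = 0.75 × (1 − 0.886920) = 0.084810.
Expected differing sites = pL ≈ 0.084810 × 1983 = 168.17823 ≈ 168.

168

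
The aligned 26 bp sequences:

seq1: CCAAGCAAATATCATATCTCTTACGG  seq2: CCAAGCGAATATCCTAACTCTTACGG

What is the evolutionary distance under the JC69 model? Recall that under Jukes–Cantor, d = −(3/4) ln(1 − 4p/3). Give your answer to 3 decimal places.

0.125

The sequences differ at 3 of 26 sites (7, 14, 17), so p = 3/26 ≈ 0.115385.
d = −(3/4) ln(1 − 4p/3) = −0.75 ln(1 − 0.153847) = −0.75 ln(0.846153)
  = −0.75 × (-0.167055) = 0.125291 substitutions/site.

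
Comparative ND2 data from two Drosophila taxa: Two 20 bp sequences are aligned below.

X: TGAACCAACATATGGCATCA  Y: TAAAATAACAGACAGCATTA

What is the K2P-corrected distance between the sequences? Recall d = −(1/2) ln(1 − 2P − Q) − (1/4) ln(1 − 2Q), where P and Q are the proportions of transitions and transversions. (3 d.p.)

0.514

Of 20 sites, 5 differences are transitions and 2 are transversions, so P = 5/20 = 0.25 and Q = 2/20 = 0.1.
Under the Kimura two-parameter model, d = −½ ln(1 − 2P − Q) − ¼ ln(1 − 2Q).
1 − 2P − Q = 0.4, giving −½ ln(0.4) = 0.458145.
1 − 2Q = 0.8, giving −¼ ln(0.8) = 0.055786.
d = 0.458145 + 0.055786 = 0.513931.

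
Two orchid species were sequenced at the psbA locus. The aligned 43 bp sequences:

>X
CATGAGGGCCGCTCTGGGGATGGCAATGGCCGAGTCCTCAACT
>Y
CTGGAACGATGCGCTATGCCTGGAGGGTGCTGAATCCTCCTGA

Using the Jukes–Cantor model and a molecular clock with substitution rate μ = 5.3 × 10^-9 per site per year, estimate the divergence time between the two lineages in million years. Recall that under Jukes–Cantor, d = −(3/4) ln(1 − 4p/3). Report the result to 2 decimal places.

The sequences differ at 22 of 43 sites, so p = 22/43 ≈ 0.511628.
d = −(3/4) ln(1 − 4p/3) = −0.75 ln(1 − 0.682171) = −0.75 ln(0.317829)
  = −0.75 × (-1.146242) = 0.859682 substitutions/site.
Under a molecular clock d = 2μt, so t = d/(2μ) = 0.859682 / (2 × 5.3 × 10^-9) = 81.10 million years.

81.10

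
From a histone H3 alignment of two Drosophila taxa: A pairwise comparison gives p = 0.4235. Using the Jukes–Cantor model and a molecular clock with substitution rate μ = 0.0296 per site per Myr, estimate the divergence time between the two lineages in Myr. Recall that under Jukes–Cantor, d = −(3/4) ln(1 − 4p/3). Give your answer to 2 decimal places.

10.54

d = −(3/4) ln(1 − 4p/3) = −0.75 ln(1 − 0.564667) = −0.75 ln(0.435333)
  = −0.75 × (-0.831644) = 0.623733 substitutions/site.
Under a molecular clock d = 2μt, so t = d/(2μ) = 0.623733 / (2 × 0.0296) = 10.54 Myr.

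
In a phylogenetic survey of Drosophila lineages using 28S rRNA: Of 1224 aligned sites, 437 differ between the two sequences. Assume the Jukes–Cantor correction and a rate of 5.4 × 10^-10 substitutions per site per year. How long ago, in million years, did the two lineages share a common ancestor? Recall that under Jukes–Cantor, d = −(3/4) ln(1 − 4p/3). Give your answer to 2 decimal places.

448.84

p = 437/1224 ≈ 0.357026.
d = −(3/4) ln(1 − 4p/3) = −0.75 ln(1 − 0.476035) = −0.75 ln(0.523965)
  = −0.75 × (-0.646330) = 0.484748 substitutions/site.
Under a molecular clock d = 2μt, so t = d/(2μ) = 0.484748 / (2 × 5.4 × 10^-10) = 448.84 million years.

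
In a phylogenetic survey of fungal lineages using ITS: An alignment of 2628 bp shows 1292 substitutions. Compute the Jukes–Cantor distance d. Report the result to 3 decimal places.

p = 1292/2628 ≈ 0.491629.
d = −(3/4) ln(1 − 4p/3) = −0.75 ln(1 − 0.655505) = −0.75 ln(0.344495)
  = −0.75 × (-1.065676) = 0.799257 substitutions/site.

0.799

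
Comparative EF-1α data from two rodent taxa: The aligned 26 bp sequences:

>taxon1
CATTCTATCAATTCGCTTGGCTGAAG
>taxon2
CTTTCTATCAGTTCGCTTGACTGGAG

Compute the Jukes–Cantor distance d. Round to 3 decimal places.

The sequences differ at 4 of 26 sites (2, 11, 20, 24), so p = 4/26 ≈ 0.153846.
d = −(3/4) ln(1 − 4p/3) = −0.75 ln(1 − 0.205128) = −0.75 ln(0.794872)
  = −0.75 × (-0.229574) = 0.172181 substitutions/site.

0.172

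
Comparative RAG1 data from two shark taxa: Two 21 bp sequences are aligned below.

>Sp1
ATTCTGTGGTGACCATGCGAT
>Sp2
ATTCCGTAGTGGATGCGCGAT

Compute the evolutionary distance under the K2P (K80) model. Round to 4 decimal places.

Of 21 sites, 6 differences are transitions and 1 are transversions, so P = 6/21 ≈ 0.285714 and Q = 1/21 ≈ 0.047619.
Under the Kimura two-parameter model, d = −½ ln(1 − 2P − Q) − ¼ ln(1 − 2Q).
1 − 2P − Q = 0.380953, giving −½ ln(0.380953) = 0.482540.
1 − 2Q = 0.904762, giving −¼ ln(0.904762) = 0.025021.
d = 0.482540 + 0.025021 = 0.507561.

0.5076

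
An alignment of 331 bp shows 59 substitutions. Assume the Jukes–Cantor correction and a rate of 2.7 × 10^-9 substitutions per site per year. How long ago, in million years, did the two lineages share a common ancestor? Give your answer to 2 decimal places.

37.69

p = 59/331 ≈ 0.178248.
d = −(3/4) ln(1 − 4p/3) = −0.75 ln(1 − 0.237664) = −0.75 ln(0.762336)
  = −0.75 × (-0.271368) = 0.203526 substitutions/site.
Under a molecular clock d = 2μt, so t = d/(2μ) = 0.203526 / (2 × 2.7 × 10^-9) = 37.69 million years.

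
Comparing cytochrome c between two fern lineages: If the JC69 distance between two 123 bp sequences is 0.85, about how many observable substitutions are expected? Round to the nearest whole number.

63

Invert JC69: p = (3/4)(1 − e^(−4d/3)) = 0.75 × (1 − e^(-1.133333)) = 0.75 × (1 − 0.321958) = 0.508532.
Expected differing sites = pL ≈ 0.508532 × 123 = 62.549436 ≈ 63.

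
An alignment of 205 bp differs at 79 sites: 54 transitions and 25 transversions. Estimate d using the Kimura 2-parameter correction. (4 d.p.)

P = 54/205 ≈ 0.263415 and Q = 25/205 ≈ 0.121951.
Under the Kimura two-parameter model, d = −½ ln(1 − 2P − Q) − ¼ ln(1 − 2Q).
1 − 2P − Q = 0.351219, giving −½ ln(0.351219) = 0.523173.
1 − 2Q = 0.756098, giving −¼ ln(0.756098) = 0.069896.
d = 0.523173 + 0.069896 = 0.593069.

0.5931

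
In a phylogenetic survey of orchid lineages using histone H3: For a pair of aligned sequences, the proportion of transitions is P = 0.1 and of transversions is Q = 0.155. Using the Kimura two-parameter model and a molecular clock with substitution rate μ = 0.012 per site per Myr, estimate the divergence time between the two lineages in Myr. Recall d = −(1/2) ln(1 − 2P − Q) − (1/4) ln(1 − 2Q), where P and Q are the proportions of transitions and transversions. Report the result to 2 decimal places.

13.00

Under the Kimura two-parameter model, d = −½ ln(1 − 2P − Q) − ¼ ln(1 − 2Q).
1 − 2P − Q = 0.645, giving −½ ln(0.645) = 0.219252.
1 − 2Q = 0.69, giving −¼ ln(0.69) = 0.092766.
d = 0.219252 + 0.092766 = 0.312018.
Under a molecular clock d = 2μt, so t = d/(2μ) = 0.312018 / (2 × 0.012) = 13.00 Myr.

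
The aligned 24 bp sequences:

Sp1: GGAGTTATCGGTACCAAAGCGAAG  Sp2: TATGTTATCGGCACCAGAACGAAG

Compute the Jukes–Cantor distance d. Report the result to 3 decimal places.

The sequences differ at 6 of 24 sites (1, 2, 3, 12, 17, 19), so p = 6/24 = 0.25.
d = −(3/4) ln(1 − 4p/3) = −0.75 ln(1 − 0.333333) = −0.75 ln(0.666667)
  = −0.75 × (-0.405465) = 0.304099 substitutions/site.

0.304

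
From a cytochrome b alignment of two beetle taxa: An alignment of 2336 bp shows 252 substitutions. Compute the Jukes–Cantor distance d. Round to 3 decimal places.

p = 252/2336 ≈ 0.107877.
d = −(3/4) ln(1 − 4p/3) = −0.75 ln(1 − 0.143836) = −0.75 ln(0.856164)
  = −0.75 × (-0.155293) = 0.116470 substitutions/site.

0.116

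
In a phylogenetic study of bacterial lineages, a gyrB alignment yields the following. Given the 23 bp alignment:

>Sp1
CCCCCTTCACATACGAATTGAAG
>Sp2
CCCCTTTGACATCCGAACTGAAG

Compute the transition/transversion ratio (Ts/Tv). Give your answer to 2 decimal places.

1.00

Transitions are A↔G and C↔T; transversions are all other mismatches.
Transitions: 2. Transversions: 2.
R = 2/2 = 1.00.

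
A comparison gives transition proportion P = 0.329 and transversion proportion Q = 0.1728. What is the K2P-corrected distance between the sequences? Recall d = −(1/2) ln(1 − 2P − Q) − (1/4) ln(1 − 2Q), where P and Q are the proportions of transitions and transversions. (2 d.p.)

Under the Kimura two-parameter model, d = −½ ln(1 − 2P − Q) − ¼ ln(1 − 2Q).
1 − 2P − Q = 0.1692, giving −½ ln(0.1692) = 0.888337.
1 − 2Q = 0.6544, giving −¼ ln(0.6544) = 0.106009.
d = 0.888337 + 0.106009 = 0.994346.

0.99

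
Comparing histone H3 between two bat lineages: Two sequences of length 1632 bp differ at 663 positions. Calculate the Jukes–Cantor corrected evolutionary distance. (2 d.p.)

0.59

p = 663/1632 = 0.40625.
d = −(3/4) ln(1 − 4p/3) = −0.75 ln(1 − 0.541667) = −0.75 ln(0.458333)
  = −0.75 × (-0.780159) = 0.585119 substitutions/site.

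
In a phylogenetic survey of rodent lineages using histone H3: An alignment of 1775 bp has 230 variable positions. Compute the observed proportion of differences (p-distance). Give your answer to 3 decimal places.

p = 230/1775 = 0.129577… ≈ 0.130 (to 3 d.p.).

0.130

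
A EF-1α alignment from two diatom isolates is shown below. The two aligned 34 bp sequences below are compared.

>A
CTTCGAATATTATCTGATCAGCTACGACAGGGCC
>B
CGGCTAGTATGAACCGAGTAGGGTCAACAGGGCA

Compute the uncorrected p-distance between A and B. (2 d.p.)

0.41

The sequences differ at 14 of 34 positions.
p = 14/34 = 0.411764… ≈ 0.41 (to 2 d.p.).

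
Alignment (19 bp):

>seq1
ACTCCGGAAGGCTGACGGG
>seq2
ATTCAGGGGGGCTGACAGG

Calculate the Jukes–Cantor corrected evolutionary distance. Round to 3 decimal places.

The sequences differ at 5 of 19 sites (2, 5, 8, 9, 17), so p = 5/19 ≈ 0.263158.
d = −(3/4) ln(1 − 4p/3) = −0.75 ln(1 − 0.350877) = −0.75 ln(0.649123)
  = −0.75 × (-0.432133) = 0.324100 substitutions/site.

0.324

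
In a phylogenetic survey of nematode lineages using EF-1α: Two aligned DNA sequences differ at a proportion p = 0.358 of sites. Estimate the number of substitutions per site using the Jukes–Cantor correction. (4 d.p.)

d = −(3/4) ln(1 − 4p/3) = −0.75 ln(1 − 0.477333) = −0.75 ln(0.522667)
  = −0.75 × (-0.648811) = 0.486608 substitutions/site.

0.4866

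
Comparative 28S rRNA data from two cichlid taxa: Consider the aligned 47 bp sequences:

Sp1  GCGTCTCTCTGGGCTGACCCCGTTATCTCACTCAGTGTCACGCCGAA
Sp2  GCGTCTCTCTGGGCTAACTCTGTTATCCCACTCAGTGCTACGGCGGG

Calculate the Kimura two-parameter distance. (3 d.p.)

Of 47 sites, 8 differences are transitions and 1 are transversions, so P = 8/47 ≈ 0.170213 and Q = 1/47 ≈ 0.021277.
Under the Kimura two-parameter model, d = −½ ln(1 − 2P − Q) − ¼ ln(1 − 2Q).
1 − 2P − Q = 0.638297, giving −½ ln(0.638297) = 0.224476.
1 − 2Q = 0.957446, giving −¼ ln(0.957446) = 0.010871.
d = 0.224476 + 0.010871 = 0.235347.

0.235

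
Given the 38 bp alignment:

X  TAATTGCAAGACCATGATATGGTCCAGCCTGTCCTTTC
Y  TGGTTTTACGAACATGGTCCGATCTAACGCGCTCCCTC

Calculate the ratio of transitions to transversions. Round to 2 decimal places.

Transitions are A↔G and C↔T; transversions are all other mismatches.
Transitions: 13. Transversions: 5.
R = 13/5 = 2.60.

2.60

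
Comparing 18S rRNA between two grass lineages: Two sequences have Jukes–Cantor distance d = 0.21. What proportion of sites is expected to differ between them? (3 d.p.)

p = (3/4)(1 − e^(−4d/3)) = 0.75 × (1 − e^(-0.28)) = 0.75 × (1 − 0.755784) = 0.183162.

0.183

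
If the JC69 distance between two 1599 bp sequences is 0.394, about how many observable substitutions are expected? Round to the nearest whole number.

Invert JC69: p = (3/4)(1 − e^(−4d/3)) = 0.75 × (1 − e^(-0.525333)) = 0.75 × (1 − 0.591358) = 0.306482.
Expected differing sites = pL ≈ 0.306482 × 1599 = 490.064718 ≈ 490.

490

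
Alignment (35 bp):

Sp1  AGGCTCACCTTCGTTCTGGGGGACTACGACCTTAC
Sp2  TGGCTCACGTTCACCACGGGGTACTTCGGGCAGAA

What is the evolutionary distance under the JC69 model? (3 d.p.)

The sequences differ at 14 of 35 sites, so p = 14/35 = 0.4.
d = −(3/4) ln(1 − 4p/3) = −0.75 ln(1 − 0.533333) = −0.75 ln(0.466667)
  = −0.75 × (-0.762139) = 0.571604 substitutions/site.

0.572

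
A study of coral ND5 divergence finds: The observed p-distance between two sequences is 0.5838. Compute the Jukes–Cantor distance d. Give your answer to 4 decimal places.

d = −(3/4) ln(1 − 4p/3) = −0.75 ln(1 − 0.7784) = −0.75 ln(0.2216)
  = −0.75 × (-1.506881) = 1.130161 substitutions/site.

1.1302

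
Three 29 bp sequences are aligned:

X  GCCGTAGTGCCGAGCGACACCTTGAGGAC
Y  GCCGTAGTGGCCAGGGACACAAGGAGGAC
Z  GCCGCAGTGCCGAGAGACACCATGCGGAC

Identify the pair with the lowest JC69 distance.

X–Y: 6/29 differ, p = 0.207, d = 0.242.
X–Z: 4/29 differ, p = 0.138, d = 0.152.
Y–Z: 7/29 differ, p = 0.241, d = 0.291.
The smallest distance is between X and Z.

X and Z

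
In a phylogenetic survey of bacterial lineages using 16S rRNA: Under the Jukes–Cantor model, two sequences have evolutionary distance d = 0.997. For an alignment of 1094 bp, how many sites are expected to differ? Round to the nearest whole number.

Invert JC69: p = (3/4)(1 − e^(−4d/3)) = 0.75 × (1 − e^(-1.329333)) = 0.75 × (1 − 0.264654) = 0.551510.
Expected differing sites = pL ≈ 0.551510 × 1094 = 603.35194 ≈ 603.

603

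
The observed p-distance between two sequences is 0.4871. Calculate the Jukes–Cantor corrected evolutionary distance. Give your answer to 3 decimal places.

d = −(3/4) ln(1 − 4p/3) = −0.75 ln(1 − 0.649467) = −0.75 ln(0.350533)
  = −0.75 × (-1.048300) = 0.786225 substitutions/site.

0.786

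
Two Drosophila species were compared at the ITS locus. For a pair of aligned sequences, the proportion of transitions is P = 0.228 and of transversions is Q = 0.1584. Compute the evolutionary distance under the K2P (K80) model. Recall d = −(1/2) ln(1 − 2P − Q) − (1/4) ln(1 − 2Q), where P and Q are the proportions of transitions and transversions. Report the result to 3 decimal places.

0.572

Under the Kimura two-parameter model, d = −½ ln(1 − 2P − Q) − ¼ ln(1 − 2Q).
1 − 2P − Q = 0.3856, giving −½ ln(0.3856) = 0.476477.
1 − 2Q = 0.6832, giving −¼ ln(0.6832) = 0.095242.
d = 0.476477 + 0.095242 = 0.571719.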